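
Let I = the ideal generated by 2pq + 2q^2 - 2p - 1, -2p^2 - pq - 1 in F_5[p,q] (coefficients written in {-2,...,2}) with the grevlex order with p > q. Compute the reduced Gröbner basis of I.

This is the nonlinear analogue of row-reducing a linear system.

f_1 = 2pq + 2q^2 - 2p - 1, LT = pq.
f_2 = -2p^2 - pq - 1, LT = p^2.

S(f_1,f_2): lcm = p^2q. S = -2pq^2 - p^2 + 2p + 2q.
  leading term pq^2: subtract (-q)·f_1 from -2pq^2 - p^2 + 2p + 2q → 2q^3 - p^2 - 2pq + 2p + q
  leading term q^3: no divisor's leading term divides it; move 2q^3 to the remainder.
  leading term p^2: subtract (-2)·f_2 from -p^2 - 2pq + 2p + q → pq + 2p + q - 2
  leading term pq: subtract (-2)·f_1 from pq + 2p + q - 2 → -q^2 - 2p + q + 1
  leading term q^2: no divisor's leading term divides it; move -q^2 to the remainder.
  leading term p: no divisor's leading term divides it; move -2p to the remainder.
  leading term q: no divisor's leading term divides it; move q to the remainder.
  leading term 1: no divisor's leading term divides it; move 1 to the remainder.
  remainder 2q^3 - q^2 - 2p + q + 1 ≠ 0; add g_3 = 2q^3 - q^2 - 2p + q + 1 to the basis.

The other S-polynomials (S(f_1,g_3), S(f_2,g_3)) all reduce to 0 modulo the current basis, so we have a Gröbner basis.

G = {q^3 + 2q^2 - p - 2q - 2, p^2 + 2q^2 - 2p + 2, pq + q^2 - p + 2}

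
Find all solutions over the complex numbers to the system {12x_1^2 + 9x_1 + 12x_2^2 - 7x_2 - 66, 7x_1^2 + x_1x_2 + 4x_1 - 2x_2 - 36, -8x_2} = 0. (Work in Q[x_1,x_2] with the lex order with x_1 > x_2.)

Compute a lex Gröbner basis by Buchberger's algorithm.
f_1 = 12x_1^2 + 9x_1 + 12x_2^2 - 7x_2 - 66, LT = x_1^2.
f_2 = 7x_1^2 + x_1x_2 + 4x_1 - 2x_2 - 36, LT = x_1^2.
f_3 = -8x_2, LT = x_2.

S(f_1,f_2): lcm = x_1^2. S = -1/7x_1x_2 + 5/28x_1 + x_2^2 - 25/84x_2 - 5/14.
  leading term x_1x_2: subtract (1/56x_1)·f_3 from -1/7x_1x_2 + 5/28x_1 + x_2^2 - 25/84x_2 - 5/14 → 5/28x_1 + x_2^2 - 25/84x_2 - 5/14
  leading term x_1: no divisor's leading term divides it; move 5/28x_1 to the remainder.
  leading term x_2^2: subtract (-1/8x_2)·f_3 from x_2^2 - 25/84x_2 - 5/14 → -25/84x_2 - 5/14
  leading term x_2: subtract (25/672)·f_3 from -25/84x_2 - 5/14 → -5/14
  leading term 1: no divisor's leading term divides it; move -5/14 to the remainder.
  remainder 5/28x_1 - 5/14 ≠ 0; add h_4 = 5/28x_1 - 5/14 to the basis.

The other S-polynomials (S(f_1,f_3), S(f_2,f_3), S(f_1,h_4), S(f_2,h_4), S(f_3,h_4)) all reduce to 0 modulo the current basis, so we have a Gröbner basis.
Inter-reduce: drop elements whose leading term is divisible by another's, tail-reduce, and make monic.
Reduced Gröbner basis: {x_1 - 2, x_2}.

From the last basis element, x_2 = 0, so x_2 takes values in {0}. Each choice, substituted upward through the basis, yields the corresponding point(s) of the solution set.
  x_2 = 0: the earlier basis element becomes x_1 - 2 = 0, giving x_1 = 2 — point (2, 0).

{(2, 0)}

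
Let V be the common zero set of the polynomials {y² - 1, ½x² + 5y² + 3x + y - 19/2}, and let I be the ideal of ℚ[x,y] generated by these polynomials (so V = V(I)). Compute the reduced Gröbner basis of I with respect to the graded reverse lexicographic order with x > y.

f_1 = y² - 1, LT = y².
f_2 = ½x² + 5y² + 3x + y - 19/2, LT = x².

The S-polynomials (S(f_1,f_2)) all reduce to 0 modulo the current basis, so we have a Gröbner basis.

G = {x² + 6x + 2y - 9, y² - 1}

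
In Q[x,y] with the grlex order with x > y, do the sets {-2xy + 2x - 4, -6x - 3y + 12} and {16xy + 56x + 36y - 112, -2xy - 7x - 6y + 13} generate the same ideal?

No, the ideals differ.

For a fixed monomial order, each ideal has a unique reduced Gröbner basis; comparing bases decides equality.
Buchberger on the first generating set:
f_1 = -2xy + 2x - 4, LT = xy.
f_2 = -6x - 3y + 12, LT = x.

S(f_1,f_2): lcm = xy. S = -1/2y^2 - x + 2y + 2.
  leading term y^2: no divisor's leading term divides it; move -1/2y^2 to the remainder.
  leading term x: subtract (1/6)·f_2 from -x + 2y + 2 → 5/2y
  leading term y: no divisor's leading term divides it; move 5/2y to the remainder.
  remainder -1/2y^2 + 5/2y ≠ 0; add g_3 = -1/2y^2 + 5/2y to the basis.

The other S-polynomials (S(f_1,g_3), S(f_2,g_3)) all reduce to 0 modulo the current basis, so we have a Gröbner basis.
Inter-reduce: drop elements whose leading term is divisible by another's, tail-reduce, and make monic.
Reduced Gröbner basis: {y^2 - 5y, x + 1/2y - 2}.

Buchberger on the second generating set:
h_1 = 16xy + 56x + 36y - 112, LT = xy.
h_2 = -2xy - 7x - 6y + 13, LT = xy.

S(h_1,h_2): lcm = xy. S = -3/4y - 1/2.
  leading term y: no divisor's leading term divides it; move -3/4y to the remainder.
  leading term 1: no divisor's leading term divides it; move -1/2 to the remainder.
  remainder -3/4y - 1/2 ≠ 0; add k_3 = -3/4y - 1/2 to the basis.

S(h_1,k_3): lcm = xy. S = 17/6x + 9/4y - 7.
  leading term x: no divisor's leading term divides it; move 17/6x to the remainder.
  leading term y: subtract (-3)·k_3 from 9/4y - 7 → -17/2
  leading term 1: no divisor's leading term divides it; move -17/2 to the remainder.
  remainder 17/6x - 17/2 ≠ 0; add k_4 = 17/6x - 17/2 to the basis.

The other S-polynomials (S(h_2,k_3), S(h_1,k_4), S(h_2,k_4), S(k_3,k_4)) all reduce to 0 modulo the current basis, so we have a Gröbner basis.
Inter-reduce: drop elements whose leading term is divisible by another's, tail-reduce, and make monic.
Reduced Gröbner basis: {x - 3, y + 2/3}.

Since the reduced bases disagree, the two ideals are not the same.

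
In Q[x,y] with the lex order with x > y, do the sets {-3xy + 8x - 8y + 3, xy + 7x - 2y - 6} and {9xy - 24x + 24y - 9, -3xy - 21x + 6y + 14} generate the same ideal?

No, the ideals differ.

Equality of ideals is decidable: compute both reduced Gröbner bases (unique for the ordering) and check whether they agree.
Buchberger on the first generating set:
f_1 = -3xy + 8x - 8y + 3, LT = xy.
f_2 = xy + 7x - 2y - 6, LT = xy.

S(f_1,f_2): lcm = xy. S = -29/3x + 14/3y + 5.
  leading term x: no divisor's leading term divides it; move -29/3x to the remainder.
  leading term y: no divisor's leading term divides it; move 14/3y to the remainder.
  leading term 1: no divisor's leading term divides it; move 5 to the remainder.
  remainder -29/3x + 14/3y + 5 ≠ 0; add g_3 = -29/3x + 14/3y + 5 to the basis.

S(f_1,g_3): lcm = xy. S = -8/3x + 14/29y^2 + 277/87y - 1.
  leading term x: subtract (8/29)·g_3 from -8/3x + 14/29y^2 + 277/87y - 1 → 14/29y^2 + 55/29y - 69/29
  leading term y^2: no divisor's leading term divides it; move 14/29y^2 to the remainder.
  leading term y: no divisor's leading term divides it; move 55/29y to the remainder.
  leading term 1: no divisor's leading term divides it; move -69/29 to the remainder.
  remainder 14/29y^2 + 55/29y - 69/29 ≠ 0; add g_4 = 14/29y^2 + 55/29y - 69/29 to the basis.

S(f_2,g_3): lcm = xy. S = 7x + 14/29y^2 - 43/29y - 6.
  leading term x: subtract (-21/29)·g_3 from 7x + 14/29y^2 - 43/29y - 6 → 14/29y^2 + 55/29y - 69/29
  leading term y^2: subtract (1)·g_4 from 14/29y^2 + 55/29y - 69/29 → 0
  remainder 0.

S(f_1,g_4): lcm = xy^2. S = -277/42xy + 69/14x + 8/3y^2 - y.
  leading term xy: subtract (277/126)·f_1 from -277/42xy + 69/14x + 8/3y^2 - y → -1595/126x + 8/3y^2 + 1045/63y - 277/42
  leading term x: subtract (55/42)·g_3 from -1595/126x + 8/3y^2 + 1045/63y - 277/42 → 8/3y^2 + 220/21y - 92/7
  leading term y^2: subtract (116/21)·g_4 from 8/3y^2 + 220/21y - 92/7 → 0
  remainder 0.

S(f_2,g_4): lcm = xy^2. S = 43/14xy + 69/14x - 2y^2 - 6y.
  leading term xy: subtract (-43/42)·f_1 from 43/14xy + 69/14x - 2y^2 - 6y → 551/42x - 2y^2 - 298/21y + 43/14
  leading term x: subtract (-19/14)·g_3 from 551/42x - 2y^2 - 298/21y + 43/14 → -2y^2 - 55/7y + 69/7
  leading term y^2: subtract (-29/7)·g_4 from -2y^2 - 55/7y + 69/7 → 0
  remainder 0.

S(g_3,g_4): leading monomials are coprime, so the S-polynomial reduces to 0 (Buchberger's first criterion).
Every S-polynomial of the final basis reduces to 0, so we have a Gröbner basis.
Inter-reduce: drop elements whose leading term is divisible by another's, tail-reduce, and make monic.
Reduced Gröbner basis: {x - 14/29y - 15/29, y^2 + 55/14y - 69/14}.

Buchberger on the second generating set:
h_1 = 9xy - 24x + 24y - 9, LT = xy.
h_2 = -3xy - 21x + 6y + 14, LT = xy.

S(h_1,h_2): lcm = xy. S = -29/3x + 14/3y + 11/3.
  leading term x: no divisor's leading term divides it; move -29/3x to the remainder.
  leading term y: no divisor's leading term divides it; move 14/3y to the remainder.
  leading term 1: no divisor's leading term divides it; move 11/3 to the remainder.
  remainder -29/3x + 14/3y + 11/3 ≠ 0; add k_3 = -29/3x + 14/3y + 11/3 to the basis.

S(h_1,k_3): lcm = xy. S = -8/3x + 14/29y^2 + 265/87y - 1.
  leading term x: subtract (8/29)·k_3 from -8/3x + 14/29y^2 + 265/87y - 1 → 14/29y^2 + 51/29y - 175/87
  leading term y^2: no divisor's leading term divides it; move 14/29y^2 to the remainder.
  leading term y: no divisor's leading term divides it; move 51/29y to the remainder.
  leading term 1: no divisor's leading term divides it; move -175/87 to the remainder.
  remainder 14/29y^2 + 51/29y - 175/87 ≠ 0; add k_4 = 14/29y^2 + 51/29y - 175/87 to the basis.

S(h_2,k_3): lcm = xy. S = 7x + 14/29y^2 - 47/29y - 14/3.
  leading term x: subtract (-21/29)·k_3 from 7x + 14/29y^2 - 47/29y - 14/3 → 14/29y^2 + 51/29y - 175/87
  leading term y^2: subtract (1)·k_4 from 14/29y^2 + 51/29y - 175/87 → 0
  remainder 0.

S(h_1,k_4): lcm = xy^2. S = -265/42xy + 25/6x + 8/3y^2 - y.
  leading term xy: subtract (-265/378)·h_1 from -265/42xy + 25/6x + 8/3y^2 - y → -1595/126x + 8/3y^2 + 997/63y - 265/42
  leading term x: subtract (55/42)·k_3 from -1595/126x + 8/3y^2 + 997/63y - 265/42 → 8/3y^2 + 68/7y - 100/9
  leading term y^2: subtract (116/21)·k_4 from 8/3y^2 + 68/7y - 100/9 → 0
  remainder 0.

S(h_2,k_4): lcm = xy^2. S = 47/14xy + 25/6x - 2y^2 - 14/3y.
  leading term xy: subtract (47/126)·h_1 from 47/14xy + 25/6x - 2y^2 - 14/3y → 551/42x - 2y^2 - 286/21y + 47/14
  leading term x: subtract (-19/14)·k_3 from 551/42x - 2y^2 - 286/21y + 47/14 → -2y^2 - 51/7y + 25/3
  leading term y^2: subtract (-29/7)·k_4 from -2y^2 - 51/7y + 25/3 → 0
  remainder 0.

S(k_3,k_4): leading monomials are coprime, so the S-polynomial reduces to 0 (Buchberger's first criterion).
Every S-polynomial of the final basis reduces to 0, so we have a Gröbner basis.
Inter-reduce: drop elements whose leading term is divisible by another's, tail-reduce, and make monic.
Reduced Gröbner basis: {x - 14/29y - 11/29, y^2 + 51/14y - 25/6}.

The bases are distinct; the ideals are different.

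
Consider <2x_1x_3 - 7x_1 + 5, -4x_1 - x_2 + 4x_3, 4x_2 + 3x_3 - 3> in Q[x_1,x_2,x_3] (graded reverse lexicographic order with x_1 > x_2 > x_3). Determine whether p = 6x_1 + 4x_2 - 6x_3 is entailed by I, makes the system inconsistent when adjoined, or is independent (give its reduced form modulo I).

First compute the reduced Gröbner basis of I by Buchberger's algorithm.
f_1 = 2x_1x_3 - 7x_1 + 5, LT = x_1x_3.
f_2 = -4x_1 - x_2 + 4x_3, LT = x_1.
f_3 = 4x_2 + 3x_3 - 3, LT = x_2.

S(f_1,f_2): lcm = x_1x_3. S = -1/4x_2x_3 + x_3^2 - 7/2x_1 + 5/2.
  leading term x_2x_3: subtract (-1/16x_3)·f_3 from -1/4x_2x_3 + x_3^2 - 7/2x_1 + 5/2 → 19/16x_3^2 - 7/2x_1 - 3/16x_3 + 5/2
  leading term x_3^2: no divisor's leading term divides it; move 19/16x_3^2 to the remainder.
  leading term x_1: subtract (7/8)·f_2 from -7/2x_1 - 3/16x_3 + 5/2 → 7/8x_2 - 59/16x_3 + 5/2
  leading term x_2: subtract (7/32)·f_3 from 7/8x_2 - 59/16x_3 + 5/2 → -139/32x_3 + 101/32
  leading term x_3: no divisor's leading term divides it; move -139/32x_3 to the remainder.
  leading term 1: no divisor's leading term divides it; move 101/32 to the remainder.
  remainder 19/16x_3^2 - 139/32x_3 + 101/32 ≠ 0; add h_4 = 19/16x_3^2 - 139/32x_3 + 101/32 to the basis.

The other S-polynomials (S(f_1,f_3), S(f_2,f_3), S(f_1,h_4), S(f_2,h_4), S(f_3,h_4)) all reduce to 0 modulo the current basis, so we have a Gröbner basis.
Inter-reduce: drop elements whose leading term is divisible by another's, tail-reduce, and make monic.
Reduced Gröbner basis: {x_3^2 - 139/38x_3 + 101/38, x_1 - 19/16x_3 + 3/16, x_2 + 3/4x_3 - 3/4}.
Label its elements g_1 = x_3^2 - 139/38x_3 + 101/38, g_2 = x_1 - 19/16x_3 + 3/16, g_3 = x_2 + 3/4x_3 - 3/4.

Reduce p = 6x_1 + 4x_2 - 6x_3 modulo G:
  leading term x_1: subtract (6)·g_2 from 6x_1 + 4x_2 - 6x_3 → 4x_2 + 9/8x_3 - 9/8
  leading term x_2: subtract (4)·g_3 from 4x_2 + 9/8x_3 - 9/8 → -15/8x_3 + 15/8
  leading term x_3: no divisor's leading term divides it; move -15/8x_3 to the remainder.
  leading term 1: no divisor's leading term divides it; move 15/8 to the remainder.
  normal form = -15/8x_3 + 15/8.
The normal form is nonzero, so p ∉ I. Since p minus its normal form lies in I, I + (p) = I + (r) where r = -15/8x_3 + 15/8; decide whether this ideal is the whole ring.
Run Buchberger on G together with r (pairs among the g_i already reduce to 0 since G is a Gröbner basis):
g_1 = x_3^2 - 139/38x_3 + 101/38, LT = x_3^2.
g_2 = x_1 - 19/16x_3 + 3/16, LT = x_1.
g_3 = x_2 + 3/4x_3 - 3/4, LT = x_2.
r = -15/8x_3 + 15/8, LT = x_3.

The S-polynomials (S(g_1,g_2), S(g_1,g_3), S(g_1,r), S(g_2,g_3), S(g_2,r), S(g_3,r)) all reduce to 0 modulo the current basis, so we have a Gröbner basis.
Inter-reduce: drop elements whose leading term is divisible by another's, tail-reduce, and make monic.
Reduced Gröbner basis: {x_1 - 1, x_2, x_3 - 1}.
The reduced Gröbner basis of I + (p) is {x_1 - 1, x_2, x_3 - 1} ≠ {1}, a proper ideal, so the enlarged system stays consistent: p is independent of I, with normal form -15/8x_3 + 15/8.

6x_1 + 4x_2 - 6x_3 is independent of I; its normal form modulo I is -15/8x_3 + 15/8.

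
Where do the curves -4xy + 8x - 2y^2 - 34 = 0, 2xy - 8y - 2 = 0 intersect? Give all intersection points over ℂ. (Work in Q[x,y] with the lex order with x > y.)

{(3, -1), (sqrt(65)/8 + 39/8, -7/2 + sqrt(65)/2), (39/8 - sqrt(65)/8, -sqrt(65)/2 - 7/2)}

Compute a lex Gröbner basis by Buchberger's algorithm.
f_1 = -4xy + 8x - 2y^2 - 34, LT = xy.
f_2 = 2xy - 8y - 2, LT = xy.

S(f_1,f_2): lcm = xy. S = -2x + 1/2y^2 + 4y + 19/2.
  leading term x: no divisor's leading term divides it; move -2x to the remainder.
  leading term y^2: no divisor's leading term divides it; move 1/2y^2 to the remainder.
  leading term y: no divisor's leading term divides it; move 4y to the remainder.
  leading term 1: no divisor's leading term divides it; move 19/2 to the remainder.
  remainder -2x + 1/2y^2 + 4y + 19/2 ≠ 0; add h_3 = -2x + 1/2y^2 + 4y + 19/2 to the basis.

S(f_1,h_3): lcm = xy. S = -2x + 1/4y^3 + 5/2y^2 + 19/4y + 17/2.
  leading term x: subtract (1)·h_3 from -2x + 1/4y^3 + 5/2y^2 + 19/4y + 17/2 → 1/4y^3 + 2y^2 + 3/4y - 1
  leading term y^3: no divisor's leading term divides it; move 1/4y^3 to the remainder.
  leading term y^2: no divisor's leading term divides it; move 2y^2 to the remainder.
  leading term y: no divisor's leading term divides it; move 3/4y to the remainder.
  leading term 1: no divisor's leading term divides it; move -1 to the remainder.
  remainder 1/4y^3 + 2y^2 + 3/4y - 1 ≠ 0; add h_4 = 1/4y^3 + 2y^2 + 3/4y - 1 to the basis.

S(f_2,h_3): lcm = xy. S = 1/4y^3 + 2y^2 + 3/4y - 1.
  leading term y^3: subtract (1)·h_4 from 1/4y^3 + 2y^2 + 3/4y - 1 → 0
  remainder 0.

S(f_1,h_4): lcm = xy^3. S = -10xy^2 - 3xy + 4x + 1/2y^4 + 17/2y^2.
  leading term xy^2: subtract (5/2y)·f_1 from -10xy^2 - 3xy + 4x + 1/2y^4 + 17/2y^2 → -23xy + 4x + 1/2y^4 + 5y^3 + 17/2y^2 + 85y
  leading term xy: subtract (23/4)·f_1 from -23xy + 4x + 1/2y^4 + 5y^3 + 17/2y^2 + 85y → -42x + 1/2y^4 + 5y^3 + 20y^2 + 85y + 391/2
  leading term x: subtract (21)·h_3 from -42x + 1/2y^4 + 5y^3 + 20y^2 + 85y + 391/2 → 1/2y^4 + 5y^3 + 19/2y^2 + y - 4
  leading term y^4: subtract (2y)·h_4 from 1/2y^4 + 5y^3 + 19/2y^2 + y - 4 → y^3 + 8y^2 + 3y - 4
  leading term y^3: subtract (4)·h_4 from y^3 + 8y^2 + 3y - 4 → 0
  remainder 0.

S(f_2,h_4): lcm = xy^3. S = -8xy^2 - 3xy + 4x - 4y^3 - y^2.
  leading term xy^2: subtract (2y)·f_1 from -8xy^2 - 3xy + 4x - 4y^3 - y^2 → -19xy + 4x - y^2 + 68y
  leading term xy: subtract (19/4)·f_1 from -19xy + 4x - y^2 + 68y → -34x + 17/2y^2 + 68y + 323/2
  leading term x: subtract (17)·h_3 from -34x + 17/2y^2 + 68y + 323/2 → 0
  remainder 0.

S(h_3,h_4): leading monomials are coprime, so the S-polynomial reduces to 0 (Buchberger's first criterion).
Every S-polynomial of the final basis reduces to 0, so we have a Gröbner basis.
Inter-reduce: drop elements whose leading term is divisible by another's, tail-reduce, and make monic.
Reduced Gröbner basis: {x - 1/4y^2 - 2y - 19/4, y^3 + 8y^2 + 3y - 4}.

Elimination: the polynomial y^3 + 8y^2 + 3y - 4 lies in the elimination ideal for y, so y ∈ {-1, -7/2 + sqrt(65)/2, -sqrt(65)/2 - 7/2}. For each such y, the remaining basis elements (now univariate) give the rest of the solution.
  y = -1: the earlier basis element becomes x - 3 = 0, giving x = 3 — point (3, -1).
  y = -7/2 + sqrt(65)/2: the earlier basis element becomes x - 39/8 - sqrt(65)/8 = 0, giving x = sqrt(65)/8 + 39/8 — point (sqrt(65)/8 + 39/8, -7/2 + sqrt(65)/2).
  y = -sqrt(65)/2 - 7/2: the earlier basis element becomes x - 39/8 + sqrt(65)/8 = 0, giving x = 39/8 - sqrt(65)/8 — point (39/8 - sqrt(65)/8, -sqrt(65)/2 - 7/2).
Check: every point annihilates each of the original generators.
A lex Gröbner basis triangularizes the system, enabling back-substitution.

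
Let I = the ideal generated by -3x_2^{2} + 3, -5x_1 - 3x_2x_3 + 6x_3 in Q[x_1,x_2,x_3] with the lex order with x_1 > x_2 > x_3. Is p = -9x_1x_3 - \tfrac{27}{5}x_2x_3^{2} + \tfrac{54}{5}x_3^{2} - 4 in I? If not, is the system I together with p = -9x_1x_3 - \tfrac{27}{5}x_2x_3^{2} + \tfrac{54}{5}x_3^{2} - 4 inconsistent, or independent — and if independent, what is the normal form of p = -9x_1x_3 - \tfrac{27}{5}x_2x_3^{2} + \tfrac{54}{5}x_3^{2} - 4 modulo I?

Adjoining -9x_1x_3 - \tfrac{27}{5}x_2x_3^{2} + \tfrac{54}{5}x_3^{2} - 4 makes the ideal the whole ring: the system is inconsistent.

First compute the reduced Gröbner basis of I by Buchberger's algorithm.
f_1 = -3x_2^{2} + 3, LT = x_2^{2}.
f_2 = -5x_1 - 3x_2x_3 + 6x_3, LT = x_1.

S(f_1,f_2): leading monomials are coprime, so the S-polynomial reduces to 0 (Buchberger's first criterion).
Every S-polynomial of the final basis reduces to 0, so we have a Gröbner basis.
Inter-reduce: drop elements whose leading term is divisible by another's, tail-reduce, and make monic.
Reduced Gröbner basis: {x_1 + \tfrac{3}{5}x_2x_3 - \tfrac{6}{5}x_3, x_2^{2} - 1}.
Label its elements g_1 = x_1 + \tfrac{3}{5}x_2x_3 - \tfrac{6}{5}x_3, g_2 = x_2^{2} - 1.

Reduce p = -9x_1x_3 - \tfrac{27}{5}x_2x_3^{2} + \tfrac{54}{5}x_3^{2} - 4 modulo G:
  leading term x_1x_3: subtract (-9x_3)·g_1 from -9x_1x_3 - \tfrac{27}{5}x_2x_3^{2} + \tfrac{54}{5}x_3^{2} - 4 → -4
  leading term 1: no divisor's leading term divides it; move -4 to the remainder.
  normal form = -4.
The normal form is nonzero, so p ∉ I. Since p minus its normal form lies in I, I + (p) = I + (r) where r = -4; decide whether this ideal is the whole ring.
Here r = -4 is a nonzero constant, hence a unit: 1 ∈ I + (p), the Gröbner basis of I + (p) is {1}, and the enlarged system has no common solution — adjoining p is inconsistent.

The remainder on division by a Gröbner basis is unique — it is the normal form.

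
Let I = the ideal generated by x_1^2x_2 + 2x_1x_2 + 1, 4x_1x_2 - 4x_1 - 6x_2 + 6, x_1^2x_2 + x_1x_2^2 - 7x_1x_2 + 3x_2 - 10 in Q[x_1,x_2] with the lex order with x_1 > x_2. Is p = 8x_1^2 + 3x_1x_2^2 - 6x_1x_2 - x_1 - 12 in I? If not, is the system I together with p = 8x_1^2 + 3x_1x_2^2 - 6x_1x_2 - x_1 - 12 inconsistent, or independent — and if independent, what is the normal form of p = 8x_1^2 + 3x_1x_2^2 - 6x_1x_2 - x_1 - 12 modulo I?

8x_1^2 + 3x_1x_2^2 - 6x_1x_2 - x_1 - 12 lies in I (it reduces to 0).

First compute the reduced Gröbner basis of I by Buchberger's algorithm.
f_1 = x_1^2x_2 + 2x_1x_2 + 1, LT = x_1^2x_2.
f_2 = 4x_1x_2 - 4x_1 - 6x_2 + 6, LT = x_1x_2.
f_3 = x_1^2x_2 + x_1x_2^2 - 7x_1x_2 + 3x_2 - 10, LT = x_1^2x_2.

S(f_1,f_2): lcm = x_1^2x_2. S = x_1^2 + 7/2x_1x_2 - 3/2x_1 + 1.
  leading term x_1^2: no divisor's leading term divides it; move x_1^2 to the remainder.
  leading term x_1x_2: subtract (7/8)·f_2 from 7/2x_1x_2 - 3/2x_1 + 1 → 2x_1 + 21/4x_2 - 17/4
  leading term x_1: no divisor's leading term divides it; move 2x_1 to the remainder.
  leading term x_2: no divisor's leading term divides it; move 21/4x_2 to the remainder.
  leading term 1: no divisor's leading term divides it; move -17/4 to the remainder.
  remainder x_1^2 + 2x_1 + 21/4x_2 - 17/4 ≠ 0; add h_4 = x_1^2 + 2x_1 + 21/4x_2 - 17/4 to the basis.

S(f_1,f_3): lcm = x_1^2x_2. S = -x_1x_2^2 + 9x_1x_2 - 3x_2 + 11.
  leading term x_1x_2^2: subtract (-1/4x_2)·f_2 from -x_1x_2^2 + 9x_1x_2 - 3x_2 + 11 → 8x_1x_2 - 3/2x_2^2 - 3/2x_2 + 11
  leading term x_1x_2: subtract (2)·f_2 from 8x_1x_2 - 3/2x_2^2 - 3/2x_2 + 11 → 8x_1 - 3/2x_2^2 + 21/2x_2 - 1
  leading term x_1: no divisor's leading term divides it; move 8x_1 to the remainder.
  leading term x_2^2: no divisor's leading term divides it; move -3/2x_2^2 to the remainder.
  leading term x_2: no divisor's leading term divides it; move 21/2x_2 to the remainder.
  leading term 1: no divisor's leading term divides it; move -1 to the remainder.
  remainder 8x_1 - 3/2x_2^2 + 21/2x_2 - 1 ≠ 0; add h_5 = 8x_1 - 3/2x_2^2 + 21/2x_2 - 1 to the basis.

S(f_1,h_4): lcm = x_1^2x_2. S = -21/4x_2^2 + 17/4x_2 + 1.
  leading term x_2^2: no divisor's leading term divides it; move -21/4x_2^2 to the remainder.
  leading term x_2: no divisor's leading term divides it; move 17/4x_2 to the remainder.
  leading term 1: no divisor's leading term divides it; move 1 to the remainder.
  remainder -21/4x_2^2 + 17/4x_2 + 1 ≠ 0; add h_6 = -21/4x_2^2 + 17/4x_2 + 1 to the basis.

S(f_1,h_5): lcm = x_1^2x_2. S = 3/16x_1x_2^3 - 21/16x_1x_2^2 + 17/8x_1x_2 + 1.
  leading term x_1x_2^3: subtract (3/64x_2^2)·f_2 from 3/16x_1x_2^3 - 21/16x_1x_2^2 + 17/8x_1x_2 + 1 → -9/8x_1x_2^2 + 17/8x_1x_2 + 9/32x_2^3 - 9/32x_2^2 + 1
  leading term x_1x_2^2: subtract (-9/32x_2)·f_2 from -9/8x_1x_2^2 + 17/8x_1x_2 + 9/32x_2^3 - 9/32x_2^2 + 1 → x_1x_2 + 9/32x_2^3 - 63/32x_2^2 + 27/16x_2 + 1
  leading term x_1x_2: subtract (1/4)·f_2 from x_1x_2 + 9/32x_2^3 - 63/32x_2^2 + 27/16x_2 + 1 → x_1 + 9/32x_2^3 - 63/32x_2^2 + 51/16x_2 - 1/2
  leading term x_1: subtract (1/8)·h_5 from x_1 + 9/32x_2^3 - 63/32x_2^2 + 51/16x_2 - 1/2 → 9/32x_2^3 - 57/32x_2^2 + 15/8x_2 - 3/8
  leading term x_2^3: subtract (-3/56x_2)·h_6 from 9/32x_2^3 - 57/32x_2^2 + 15/8x_2 - 3/8 → -87/56x_2^2 + 27/14x_2 - 3/8
  leading term x_2^2: subtract (29/98)·h_6 from -87/56x_2^2 + 27/14x_2 - 3/8 → 263/392x_2 - 263/392
  leading term x_2: no divisor's leading term divides it; move 263/392x_2 to the remainder.
  leading term 1: no divisor's leading term divides it; move -263/392 to the remainder.
  remainder 263/392x_2 - 263/392 ≠ 0; add h_7 = 263/392x_2 - 263/392 to the basis.

The other S-polynomials (S(f_2,f_3), S(f_2,h_4), S(f_3,h_4), S(f_2,h_5), S(f_3,h_5), S(h_4,h_5), S(f_1,h_6), S(f_2,h_6), S(f_3,h_6), S(h_4,h_6), S(h_5,h_6), S(f_1,h_7), S(f_2,h_7), S(f_3,h_7), S(h_4,h_7), S(h_5,h_7), S(h_6,h_7)) all reduce to 0 modulo the current basis, so we have a Gröbner basis.
Inter-reduce: drop elements whose leading term is divisible by another's, tail-reduce, and make monic.
Reduced Gröbner basis: {x_1 + 1, x_2 - 1}.
Label its elements g_1 = x_1 + 1, g_2 = x_2 - 1.

Reduce p = 8x_1^2 + 3x_1x_2^2 - 6x_1x_2 - x_1 - 12 modulo G:
  leading term x_1^2: subtract (8x_1)·g_1 from 8x_1^2 + 3x_1x_2^2 - 6x_1x_2 - x_1 - 12 → 3x_1x_2^2 - 6x_1x_2 - 9x_1 - 12
  leading term x_1x_2^2: subtract (3x_2^2)·g_1 from 3x_1x_2^2 - 6x_1x_2 - 9x_1 - 12 → -6x_1x_2 - 9x_1 - 3x_2^2 - 12
  leading term x_1x_2: subtract (-6x_2)·g_1 from -6x_1x_2 - 9x_1 - 3x_2^2 - 12 → -9x_1 - 3x_2^2 + 6x_2 - 12
  leading term x_1: subtract (-9)·g_1 from -9x_1 - 3x_2^2 + 6x_2 - 12 → -3x_2^2 + 6x_2 - 3
  leading term x_2^2: subtract (-3x_2)·g_2 from -3x_2^2 + 6x_2 - 3 → 3x_2 - 3
  leading term x_2: subtract (3)·g_2 from 3x_2 - 3 → 0
  normal form = 0.
Since the normal form is 0, p ∈ I.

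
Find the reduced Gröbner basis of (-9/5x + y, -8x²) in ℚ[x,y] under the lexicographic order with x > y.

f_1 = -9/5x + y, LT = x.
f_2 = -8x², LT = x².

S(f_1,f_2): lcm = x². S = -5/9xy.
  leading term xy: subtract (25/81y)·f_1 from -5/9xy → -25/81y²
  leading term y²: no divisor's leading term divides it; move -25/81y² to the remainder.
  remainder -25/81y² ≠ 0; add g_3 = -25/81y² to the basis.

The other S-polynomials (S(f_1,g_3), S(f_2,g_3)) all reduce to 0 modulo the current basis, so we have a Gröbner basis.
Inter-reduce: drop elements whose leading term is divisible by another's, tail-reduce, and make monic.

G = {x - 5/9y, y²}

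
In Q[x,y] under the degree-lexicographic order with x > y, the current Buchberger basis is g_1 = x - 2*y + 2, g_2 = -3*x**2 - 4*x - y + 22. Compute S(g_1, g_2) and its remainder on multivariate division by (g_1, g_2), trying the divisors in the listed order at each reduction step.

S(g_1, g_2) = -2*x*y + 2/3*x - 1/3*y + 22/3; remainder on division = -4*y**2 + 5*y + 6.

lcm(LM(g_1), LM(g_2)) = x**2.
S = (lcm/LT(g_1))·g_1 − (lcm/LT(g_2))·g_2 = -2*x*y + 2/3*x - 1/3*y + 22/3.
Reduce S modulo (g_1, g_2) in that order:
  leading term x*y: subtract (-2*y)·g_1 from -2*x*y + 2/3*x - 1/3*y + 22/3 → -4*y**2 + 2/3*x + 11/3*y + 22/3
  leading term y**2: no divisor's leading term divides it; move -4*y**2 to the remainder.
  leading term x: subtract (2/3)·g_1 from 2/3*x + 11/3*y + 22/3 → 5*y + 6
  leading term y: no divisor's leading term divides it; move 5*y to the remainder.
  leading term 1: no divisor's leading term divides it; move 6 to the remainder.
The remainder -4*y**2 + 5*y + 6 is nonzero, so it would be added as the next basis element.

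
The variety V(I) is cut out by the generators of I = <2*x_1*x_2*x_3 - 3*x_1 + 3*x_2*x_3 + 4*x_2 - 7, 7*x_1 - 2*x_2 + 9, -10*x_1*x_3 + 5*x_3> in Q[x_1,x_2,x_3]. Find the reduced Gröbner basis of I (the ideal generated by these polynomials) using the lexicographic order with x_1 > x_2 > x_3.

G = {x_1 + 25/11*x_3 + 1, x_2 + 175/22*x_3 - 1, x_3**2 + 33/50*x_3}

The reduced Gröbner basis is the canonical form of the ideal for this ordering.

f_1 = 2*x_1*x_2*x_3 - 3*x_1 + 3*x_2*x_3 + 4*x_2 - 7, LT = x_1*x_2*x_3.
f_2 = 7*x_1 - 2*x_2 + 9, LT = x_1.
f_3 = -10*x_1*x_3 + 5*x_3, LT = x_1*x_3.

S(f_1,f_2): lcm = x_1*x_2*x_3. S = -3/2*x_1 + 2/7*x_2**2*x_3 + 3/14*x_2*x_3 + 2*x_2 - 7/2.
  reduce S modulo (f_1, f_2, f_3):
  remainder 2/7*x_2**2*x_3 + 3/14*x_2*x_3 + 11/7*x_2 - 11/7 ≠ 0; add g_4 = 2/7*x_2**2*x_3 + 3/14*x_2*x_3 + 11/7*x_2 - 11/7 to the basis.

S(f_1,f_3): lcm = x_1*x_2*x_3. S = -3/2*x_1 + 2*x_2*x_3 + 2*x_2 - 7/2.
  reduce S modulo (f_1, f_2, f_3, g_4):
  remainder 2*x_2*x_3 + 11/7*x_2 - 11/7 ≠ 0; add g_5 = 2*x_2*x_3 + 11/7*x_2 - 11/7 to the basis.

S(f_2,f_3): lcm = x_1*x_3. S = -2/7*x_2*x_3 + 25/14*x_3.
  reduce S modulo (f_1, f_2, f_3, g_4, g_5):
  remainder 11/49*x_2 + 25/14*x_3 - 11/49 ≠ 0; add g_6 = 11/49*x_2 + 25/14*x_3 - 11/49 to the basis.

S(f_1,g_6): lcm = x_1*x_2*x_3. S = -175/22*x_1*x_3**2 + x_1*x_3 - 3/2*x_1 + 3/2*x_2*x_3 + 2*x_2 - 7/2.
  reduce S modulo (f_1, f_2, f_3, g_4, g_5, g_6):
  remainder 225/22*x_3**2 + 27/4*x_3 ≠ 0; add g_7 = 225/22*x_3**2 + 27/4*x_3 to the basis.

The other S-polynomials (S(f_1,g_4), S(f_2,g_4), S(f_3,g_4), S(f_1,g_5), S(f_2,g_5), S(f_3,g_5), S(g_4,g_5), S(f_2,g_6), S(f_3,g_6), S(g_4,g_6), S(g_5,g_6), S(f_1,g_7), S(f_2,g_7), S(f_3,g_7), S(g_4,g_7), S(g_5,g_7), S(g_6,g_7)) all reduce to 0 modulo the current basis, so we have a Gröbner basis.
Inter-reduce: drop elements whose leading term is divisible by another's, tail-reduce, and make monic.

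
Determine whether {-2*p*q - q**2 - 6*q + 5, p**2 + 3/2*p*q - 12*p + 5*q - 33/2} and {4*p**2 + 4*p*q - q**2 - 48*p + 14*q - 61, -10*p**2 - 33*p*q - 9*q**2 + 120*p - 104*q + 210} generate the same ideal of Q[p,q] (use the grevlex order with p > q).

Yes, the ideals are equal.

Two ideals are equal iff their reduced Gröbner bases coincide (the reduced basis is unique for a fixed ordering).
Buchberger on the first generating set:
f_1 = -2*p*q - q**2 - 6*q + 5, LT = p*q.
f_2 = p**2 + 3/2*p*q - 12*p + 5*q - 33/2, LT = p**2.

S(f_1,f_2): lcm = p**2*q. S = -p*q**2 + 15*p*q - 5*q**2 - 5/2*p + 33/2*q.
  reduce S modulo (f_1, f_2):
  remainder 1/2*q**3 - 19/2*q**2 - 5/2*p - 31*q + 75/2 ≠ 0; add g_3 = 1/2*q**3 - 19/2*q**2 - 5/2*p - 31*q + 75/2 to the basis.

The other S-polynomials (S(f_1,g_3), S(f_2,g_3)) all reduce to 0 modulo the current basis, so we have a Gröbner basis.
Inter-reduce: drop elements whose leading term is divisible by another's, tail-reduce, and make monic.
Reduced Gröbner basis: {q**3 - 19*q**2 - 5*p - 62*q + 75, p**2 - 3/4*q**2 - 12*p + 1/2*q - 51/4, p*q + 1/2*q**2 + 3*q - 5/2}.

Buchberger on the second generating set:
h_1 = 4*p**2 + 4*p*q - q**2 - 48*p + 14*q - 61, LT = p**2.
h_2 = -10*p**2 - 33*p*q - 9*q**2 + 120*p - 104*q + 210, LT = p**2.

S(h_1,h_2): lcm = p**2. S = -23/10*p*q - 23/20*q**2 - 69/10*q + 23/4.
  reduce S modulo (h_1, h_2):
  remainder -23/10*p*q - 23/20*q**2 - 69/10*q + 23/4 ≠ 0; add k_3 = -23/10*p*q - 23/20*q**2 - 69/10*q + 23/4 to the basis.

S(h_1,k_3): lcm = p**2*q. S = 1/2*p*q**2 - 1/4*q**3 - 15*p*q + 7/2*q**2 + 5/2*p - 61/4*q.
  reduce S modulo (h_1, h_2, k_3):
  remainder -1/2*q**3 + 19/2*q**2 + 5/2*p + 31*q - 75/2 ≠ 0; add k_4 = -1/2*q**3 + 19/2*q**2 + 5/2*p + 31*q - 75/2 to the basis.

The other S-polynomials (S(h_2,k_3), S(h_1,k_4), S(h_2,k_4), S(k_3,k_4)) all reduce to 0 modulo the current basis, so we have a Gröbner basis.
Inter-reduce: drop elements whose leading term is divisible by another's, tail-reduce, and make monic.
Reduced Gröbner basis: {q**3 - 19*q**2 - 5*p - 62*q + 75, p**2 - 3/4*q**2 - 12*p + 1/2*q - 51/4, p*q + 1/2*q**2 + 3*q - 5/2}.

Same reduced basis, so the two generating sets span the same ideal.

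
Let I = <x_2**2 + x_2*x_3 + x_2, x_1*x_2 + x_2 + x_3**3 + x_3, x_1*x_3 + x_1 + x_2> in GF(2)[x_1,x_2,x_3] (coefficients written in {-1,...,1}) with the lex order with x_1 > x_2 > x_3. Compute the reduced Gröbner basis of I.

G = {x_1*x_2 + x_2 + x_3**3 + x_3, x_1*x_3 + x_1 + x_2, x_2**2 + x_2*x_3 + x_2, x_2*x_3**3 + x_2*x_3, x_3**4 + x_3**3 + x_3**2 + x_3}

f_1 = x_2**2 + x_2*x_3 + x_2, LT = x_2**2.
f_2 = x_1*x_2 + x_2 + x_3**3 + x_3, LT = x_1*x_2.
f_3 = x_1*x_3 + x_1 + x_2, LT = x_1*x_3.

S(f_1,f_2): lcm = x_1*x_2**2. S = x_1*x_2*x_3 + x_1*x_2 + x_2**2 + x_2*x_3**3 + x_2*x_3.
  leading term x_1*x_2*x_3: subtract (x_3)·f_2 from x_1*x_2*x_3 + x_1*x_2 + x_2**2 + x_2*x_3**3 + x_2*x_3 → x_1*x_2 + x_2**2 + x_2*x_3**3 + x_3**4 + x_3**2
  leading term x_1*x_2: subtract (1)·f_2 from x_1*x_2 + x_2**2 + x_2*x_3**3 + x_3**4 + x_3**2 → x_2**2 + x_2*x_3**3 + x_2 + x_3**4 + x_3**3 + x_3**2 + x_3
  leading term x_2**2: subtract (1)·f_1 from x_2**2 + x_2*x_3**3 + x_2 + x_3**4 + x_3**3 + x_3**2 + x_3 → x_2*x_3**3 + x_2*x_3 + x_3**4 + x_3**3 + x_3**2 + x_3
  leading term x_2*x_3**3: no divisor's leading term divides it; move x_2*x_3**3 to the remainder.
  leading term x_2*x_3: no divisor's leading term divides it; move x_2*x_3 to the remainder.
  leading term x_3**4: no divisor's leading term divides it; move x_3**4 to the remainder.
  leading term x_3**3: no divisor's leading term divides it; move x_3**3 to the remainder.
  leading term x_3**2: no divisor's leading term divides it; move x_3**2 to the remainder.
  leading term x_3: no divisor's leading term divides it; move x_3 to the remainder.
  remainder x_2*x_3**3 + x_2*x_3 + x_3**4 + x_3**3 + x_3**2 + x_3 ≠ 0; add g_4 = x_2*x_3**3 + x_2*x_3 + x_3**4 + x_3**3 + x_3**2 + x_3 to the basis.

S(f_1,f_3): leading monomials are coprime, so the S-polynomial reduces to 0 (Buchberger's first criterion).
S(f_2,f_3): lcm = x_1*x_2*x_3. S = x_1*x_2 + x_2**2 + x_2*x_3 + x_3**4 + x_3**2.
  leading term x_1*x_2: subtract (1)·f_2 from x_1*x_2 + x_2**2 + x_2*x_3 + x_3**4 + x_3**2 → x_2**2 + x_2*x_3 + x_2 + x_3**4 + x_3**3 + x_3**2 + x_3
  leading term x_2**2: subtract (1)·f_1 from x_2**2 + x_2*x_3 + x_2 + x_3**4 + x_3**3 + x_3**2 + x_3 → x_3**4 + x_3**3 + x_3**2 + x_3
  leading term x_3**4: no divisor's leading term divides it; move x_3**4 to the remainder.
  leading term x_3**3: no divisor's leading term divides it; move x_3**3 to the remainder.
  leading term x_3**2: no divisor's leading term divides it; move x_3**2 to the remainder.
  leading term x_3: no divisor's leading term divides it; move x_3 to the remainder.
  remainder x_3**4 + x_3**3 + x_3**2 + x_3 ≠ 0; add g_5 = x_3**4 + x_3**3 + x_3**2 + x_3 to the basis.

S(f_1,g_4): lcm = x_2**2*x_3**3. S = x_2**2*x_3 + x_2*x_3**2 + x_2*x_3.
  leading term x_2**2*x_3: subtract (x_3)·f_1 from x_2**2*x_3 + x_2*x_3**2 + x_2*x_3 → 0
  remainder 0.

S(f_2,g_4): lcm = x_1*x_2*x_3**3. S = x_1*x_2*x_3 + x_1*x_3**4 + x_1*x_3**3 + x_1*x_3**2 + x_1*x_3 + x_2*x_3**3 + x_3**6 + x_3**4.
  leading term x_1*x_2*x_3: subtract (x_3)·f_2 from x_1*x_2*x_3 + x_1*x_3**4 + x_1*x_3**3 + x_1*x_3**2 + x_1*x_3 + x_2*x_3**3 + x_3**6 + x_3**4 → x_1*x_3**4 + x_1*x_3**3 + x_1*x_3**2 + x_1*x_3 + x_2*x_3**3 + x_2*x_3 + x_3**6 + x_3**2
  leading term x_1*x_3**4: subtract (x_3**3)·f_3 from x_1*x_3**4 + x_1*x_3**3 + x_1*x_3**2 + x_1*x_3 + x_2*x_3**3 + x_2*x_3 + x_3**6 + x_3**2 → x_1*x_3**2 + x_1*x_3 + x_2*x_3 + x_3**6 + x_3**2
  leading term x_1*x_3**2: subtract (x_3)·f_3 from x_1*x_3**2 + x_1*x_3 + x_2*x_3 + x_3**6 + x_3**2 → x_3**6 + x_3**2
  leading term x_3**6: subtract (x_3**2)·g_5 from x_3**6 + x_3**2 → x_3**5 + x_3**4 + x_3**3 + x_3**2
  leading term x_3**5: subtract (x_3)·g_5 from x_3**5 + x_3**4 + x_3**3 + x_3**2 → 0
  remainder 0.

S(f_3,g_4): lcm = x_1*x_2*x_3**3. S = x_1*x_2*x_3**2 + x_1*x_2*x_3 + x_1*x_3**4 + x_1*x_3**3 + x_1*x_3**2 + x_1*x_3 + x_2**2*x_3**2.
  leading term x_1*x_2*x_3**2: subtract (x_3**2)·f_2 from x_1*x_2*x_3**2 + x_1*x_2*x_3 + x_1*x_3**4 + x_1*x_3**3 + x_1*x_3**2 + x_1*x_3 + x_2**2*x_3**2 → x_1*x_2*x_3 + x_1*x_3**4 + x_1*x_3**3 + x_1*x_3**2 + x_1*x_3 + x_2**2*x_3**2 + x_2*x_3**2 + x_3**5 + x_3**3
  leading term x_1*x_2*x_3: subtract (x_3)·f_2 from x_1*x_2*x_3 + x_1*x_3**4 + x_1*x_3**3 + x_1*x_3**2 + x_1*x_3 + x_2**2*x_3**2 + x_2*x_3**2 + x_3**5 + x_3**3 → x_1*x_3**4 + x_1*x_3**3 + x_1*x_3**2 + x_1*x_3 + x_2**2*x_3**2 + x_2*x_3**2 + x_2*x_3 + x_3**5 + x_3**4 + x_3**3 + x_3**2
  leading term x_1*x_3**4: subtract (x_3**3)·f_3 from x_1*x_3**4 + x_1*x_3**3 + x_1*x_3**2 + x_1*x_3 + x_2**2*x_3**2 + x_2*x_3**2 + x_2*x_3 + x_3**5 + x_3**4 + x_3**3 + x_3**2 → x_1*x_3**2 + x_1*x_3 + x_2**2*x_3**2 + x_2*x_3**3 + x_2*x_3**2 + x_2*x_3 + x_3**5 + x_3**4 + x_3**3 + x_3**2
  leading term x_1*x_3**2: subtract (x_3)·f_3 from x_1*x_3**2 + x_1*x_3 + x_2**2*x_3**2 + x_2*x_3**3 + x_2*x_3**2 + x_2*x_3 + x_3**5 + x_3**4 + x_3**3 + x_3**2 → x_2**2*x_3**2 + x_2*x_3**3 + x_2*x_3**2 + x_3**5 + x_3**4 + x_3**3 + x_3**2
  leading term x_2**2*x_3**2: subtract (x_3**2)·f_1 from x_2**2*x_3**2 + x_2*x_3**3 + x_2*x_3**2 + x_3**5 + x_3**4 + x_3**3 + x_3**2 → x_3**5 + x_3**4 + x_3**3 + x_3**2
  leading term x_3**5: subtract (x_3)·g_5 from x_3**5 + x_3**4 + x_3**3 + x_3**2 → 0
  remainder 0.

S(f_1,g_5): leading monomials are coprime, so the S-polynomial reduces to 0 (Buchberger's first criterion).
S(f_2,g_5): leading monomials are coprime, so the S-polynomial reduces to 0 (Buchberger's first criterion).
S(f_3,g_5): lcm = x_1*x_3**4. S = x_1*x_3**2 + x_1*x_3 + x_2*x_3**3.
  leading term x_1*x_3**2: subtract (x_3)·f_3 from x_1*x_3**2 + x_1*x_3 + x_2*x_3**3 → x_2*x_3**3 + x_2*x_3
  leading term x_2*x_3**3: subtract (1)·g_4 from x_2*x_3**3 + x_2*x_3 → x_3**4 + x_3**3 + x_3**2 + x_3
  leading term x_3**4: subtract (1)·g_5 from x_3**4 + x_3**3 + x_3**2 + x_3 → 0
  remainder 0.

S(g_4,g_5): lcm = x_2*x_3**4. S = x_2*x_3**3 + x_2*x_3 + x_3**5 + x_3**4 + x_3**3 + x_3**2.
  leading term x_2*x_3**3: subtract (1)·g_4 from x_2*x_3**3 + x_2*x_3 + x_3**5 + x_3**4 + x_3**3 + x_3**2 → x_3**5 + x_3
  leading term x_3**5: subtract (x_3)·g_5 from x_3**5 + x_3 → x_3**4 + x_3**3 + x_3**2 + x_3
  leading term x_3**4: subtract (1)·g_5 from x_3**4 + x_3**3 + x_3**2 + x_3 → 0
  remainder 0.

Every S-polynomial of the final basis reduces to 0, so we have a Gröbner basis.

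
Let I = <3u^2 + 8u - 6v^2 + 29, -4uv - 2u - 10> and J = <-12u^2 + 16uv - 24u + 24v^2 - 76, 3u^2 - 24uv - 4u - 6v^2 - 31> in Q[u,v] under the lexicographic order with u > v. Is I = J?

Two ideals are equal iff their reduced Gröbner bases coincide (the reduced basis is unique for a fixed ordering).
Buchberger on the first generating set:
f_1 = 3u^2 + 8u - 6v^2 + 29, LT = u^2.
f_2 = -4uv - 2u - 10, LT = uv.

S(f_1,f_2): lcm = u^2v. S = -1/2u^2 + 8/3uv - 5/2u - 2v^3 + 29/3v.
  leading term u^2: subtract (-1/6)·f_1 from -1/2u^2 + 8/3uv - 5/2u - 2v^3 + 29/3v → 8/3uv - 7/6u - 2v^3 - v^2 + 29/3v + 29/6
  leading term uv: subtract (-2/3)·f_2 from 8/3uv - 7/6u - 2v^3 - v^2 + 29/3v + 29/6 → -5/2u - 2v^3 - v^2 + 29/3v - 11/6
  leading term u: no divisor's leading term divides it; move -5/2u to the remainder.
  leading term v^3: no divisor's leading term divides it; move -2v^3 to the remainder.
  leading term v^2: no divisor's leading term divides it; move -v^2 to the remainder.
  leading term v: no divisor's leading term divides it; move 29/3v to the remainder.
  leading term 1: no divisor's leading term divides it; move -11/6 to the remainder.
  remainder -5/2u - 2v^3 - v^2 + 29/3v - 11/6 ≠ 0; add g_3 = -5/2u - 2v^3 - v^2 + 29/3v - 11/6 to the basis.

S(f_2,g_3): lcm = uv. S = 1/2u - 4/5v^4 - 2/5v^3 + 58/15v^2 - 11/15v + 5/2.
  leading term u: subtract (-1/5)·g_3 from 1/2u - 4/5v^4 - 2/5v^3 + 58/15v^2 - 11/15v + 5/2 → -4/5v^4 - 4/5v^3 + 11/3v^2 + 6/5v + 32/15
  leading term v^4: no divisor's leading term divides it; move -4/5v^4 to the remainder.
  leading term v^3: no divisor's leading term divides it; move -4/5v^3 to the remainder.
  leading term v^2: no divisor's leading term divides it; move 11/3v^2 to the remainder.
  leading term v: no divisor's leading term divides it; move 6/5v to the remainder.
  leading term 1: no divisor's leading term divides it; move 32/15 to the remainder.
  remainder -4/5v^4 - 4/5v^3 + 11/3v^2 + 6/5v + 32/15 ≠ 0; add g_4 = -4/5v^4 - 4/5v^3 + 11/3v^2 + 6/5v + 32/15 to the basis.

The other S-polynomials (S(f_1,g_3), S(f_1,g_4), S(f_2,g_4), S(g_3,g_4)) all reduce to 0 modulo the current basis, so we have a Gröbner basis.
Inter-reduce: drop elements whose leading term is divisible by another's, tail-reduce, and make monic.
Reduced Gröbner basis: {u + 4/5v^3 + 2/5v^2 - 58/15v + 11/15, v^4 + v^3 - 55/12v^2 - 3/2v - 8/3}.

Buchberger on the second generating set:
h_1 = -12u^2 + 16uv - 24u + 24v^2 - 76, LT = u^2.
h_2 = 3u^2 - 24uv - 4u - 6v^2 - 31, LT = u^2.

S(h_1,h_2): lcm = u^2. S = 20/3uv + 10/3u + 50/3.
  leading term uv: no divisor's leading term divides it; move 20/3uv to the remainder.
  leading term u: no divisor's leading term divides it; move 10/3u to the remainder.
  leading term 1: no divisor's leading term divides it; move 50/3 to the remainder.
  remainder 20/3uv + 10/3u + 50/3 ≠ 0; add k_3 = 20/3uv + 10/3u + 50/3 to the basis.

S(h_1,k_3): lcm = u^2v. S = -1/2u^2 - 4/3uv^2 + 2uv - 5/2u - 2v^3 + 19/3v.
  leading term u^2: subtract (1/24)·h_1 from -1/2u^2 - 4/3uv^2 + 2uv - 5/2u - 2v^3 + 19/3v → -4/3uv^2 + 4/3uv - 3/2u - 2v^3 - v^2 + 19/3v + 19/6
  leading term uv^2: subtract (-1/5v)·k_3 from -4/3uv^2 + 4/3uv - 3/2u - 2v^3 - v^2 + 19/3v + 19/6 → 2uv - 3/2u - 2v^3 - v^2 + 29/3v + 19/6
  leading term uv: subtract (3/10)·k_3 from 2uv - 3/2u - 2v^3 - v^2 + 29/3v + 19/6 → -5/2u - 2v^3 - v^2 + 29/3v - 11/6
  leading term u: no divisor's leading term divides it; move -5/2u to the remainder.
  leading term v^3: no divisor's leading term divides it; move -2v^3 to the remainder.
  leading term v^2: no divisor's leading term divides it; move -v^2 to the remainder.
  leading term v: no divisor's leading term divides it; move 29/3v to the remainder.
  leading term 1: no divisor's leading term divides it; move -11/6 to the remainder.
  remainder -5/2u - 2v^3 - v^2 + 29/3v - 11/6 ≠ 0; add k_4 = -5/2u - 2v^3 - v^2 + 29/3v - 11/6 to the basis.

S(k_3,k_4): lcm = uv. S = 1/2u - 4/5v^4 - 2/5v^3 + 58/15v^2 - 11/15v + 5/2.
  leading term u: subtract (-1/5)·k_4 from 1/2u - 4/5v^4 - 2/5v^3 + 58/15v^2 - 11/15v + 5/2 → -4/5v^4 - 4/5v^3 + 11/3v^2 + 6/5v + 32/15
  leading term v^4: no divisor's leading term divides it; move -4/5v^4 to the remainder.
  leading term v^3: no divisor's leading term divides it; move -4/5v^3 to the remainder.
  leading term v^2: no divisor's leading term divides it; move 11/3v^2 to the remainder.
  leading term v: no divisor's leading term divides it; move 6/5v to the remainder.
  leading term 1: no divisor's leading term divides it; move 32/15 to the remainder.
  remainder -4/5v^4 - 4/5v^3 + 11/3v^2 + 6/5v + 32/15 ≠ 0; add k_5 = -4/5v^4 - 4/5v^3 + 11/3v^2 + 6/5v + 32/15 to the basis.

The other S-polynomials (S(h_2,k_3), S(h_1,k_4), S(h_2,k_4), S(h_1,k_5), S(h_2,k_5), S(k_3,k_5), S(k_4,k_5)) all reduce to 0 modulo the current basis, so we have a Gröbner basis.
Inter-reduce: drop elements whose leading term is divisible by another's, tail-reduce, and make monic.
Reduced Gröbner basis: {u + 4/5v^3 + 2/5v^2 - 58/15v + 11/15, v^4 + v^3 - 55/12v^2 - 3/2v - 8/3}.

These coincide, so the ideals are equal.
The choice of monomial ordering does not affect the verdict — as long as both bases are computed under the same ordering, their equality decides ideal equality.

Yes, the ideals are equal.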